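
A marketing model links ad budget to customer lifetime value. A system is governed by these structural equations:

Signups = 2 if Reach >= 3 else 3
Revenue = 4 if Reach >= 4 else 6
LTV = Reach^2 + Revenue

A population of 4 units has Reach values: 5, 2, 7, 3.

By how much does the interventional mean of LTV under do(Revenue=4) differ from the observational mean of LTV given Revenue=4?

The intervention sets Revenue=4 in all 4 units regardless of Reach. Recomputing LTV per unit gives 29, 8, 53, 13; average 25.75.
E[LTV|Revenue=4] averages over only the 2 units with Revenue=4 (Reach = 5, 7): LTV = 29, 53, mean 41.
Difference = 25.75 − 41 = -15.25.

-15.25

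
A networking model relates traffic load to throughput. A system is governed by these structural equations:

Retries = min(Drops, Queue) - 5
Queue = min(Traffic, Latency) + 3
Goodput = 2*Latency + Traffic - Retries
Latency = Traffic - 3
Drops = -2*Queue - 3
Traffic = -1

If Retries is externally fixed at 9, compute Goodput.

The intervention breaks the incoming arrows to Retries: Retries = min(Drops, Queue) - 5 no longer applies, and Retries = 9.
Latency = Traffic - 3  [with Traffic=-1]  = -4
Goodput = 2*Latency + Traffic - Retries  [with Latency=-4, Traffic=-1, Retries=9]  = -18

-18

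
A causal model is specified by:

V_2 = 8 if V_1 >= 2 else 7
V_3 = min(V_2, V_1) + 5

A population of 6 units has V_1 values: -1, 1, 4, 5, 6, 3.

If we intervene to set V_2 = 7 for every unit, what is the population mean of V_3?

The intervention sets V_2=7 in all 6 units regardless of V_1. Recomputing V_3 per unit gives 4, 6, 9, 10, 11, 8; average 8.

8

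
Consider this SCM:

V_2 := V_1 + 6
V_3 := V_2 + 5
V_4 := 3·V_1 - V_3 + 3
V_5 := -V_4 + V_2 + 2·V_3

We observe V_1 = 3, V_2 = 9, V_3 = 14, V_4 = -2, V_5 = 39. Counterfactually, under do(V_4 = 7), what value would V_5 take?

Intervening sets V_4 = 7 and removes its equation (V_4 := 3·V_1 - V_3 + 3).
V_2 = V_1 + 6  [with V_1=3]  = 9
V_3 = V_2 + 5  [with V_2=9]  = 14
V_5 = -V_4 + V_2 + 2·V_3  [with V_4=7, V_2=9, V_3=14]  = 30

30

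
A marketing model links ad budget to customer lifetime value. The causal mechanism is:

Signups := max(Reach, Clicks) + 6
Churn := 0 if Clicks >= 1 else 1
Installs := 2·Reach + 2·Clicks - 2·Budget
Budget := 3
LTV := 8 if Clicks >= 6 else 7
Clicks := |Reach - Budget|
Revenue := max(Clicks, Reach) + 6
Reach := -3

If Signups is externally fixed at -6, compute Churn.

0

The intervention breaks the incoming arrows to Signups: Signups := max(Reach, Clicks) + 6 no longer applies, and Signups = -6.
Since Churn is not a descendant of the intervened variable, it is unaffected.
Clicks = |Reach - Budget|  [with Reach=-3, Budget=3]  = 6
Churn = 0 if Clicks >= 1 else 1  [with Clicks=6]  = 0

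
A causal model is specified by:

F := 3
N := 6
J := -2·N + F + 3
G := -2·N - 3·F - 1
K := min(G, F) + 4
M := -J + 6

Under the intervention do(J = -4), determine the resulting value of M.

10

The intervention breaks the incoming arrows to J: J := -2·N + F + 3 no longer applies, and J = -4.
M = -J + 6  [with J=-4]  = 10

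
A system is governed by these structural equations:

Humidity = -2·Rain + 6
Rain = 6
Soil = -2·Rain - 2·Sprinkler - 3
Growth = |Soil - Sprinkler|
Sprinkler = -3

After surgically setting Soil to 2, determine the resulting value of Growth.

5

The intervention breaks the incoming arrows to Soil: Soil = -2·Rain - 2·Sprinkler - 3 no longer applies, and Soil = 2.
Growth = |Soil - Sprinkler|  [with Soil=2, Sprinkler=-3]  = 5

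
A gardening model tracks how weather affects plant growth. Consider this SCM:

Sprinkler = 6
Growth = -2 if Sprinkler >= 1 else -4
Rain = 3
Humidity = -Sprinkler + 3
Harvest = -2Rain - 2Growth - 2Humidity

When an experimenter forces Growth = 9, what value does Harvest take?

-18

do(Growth=9) replaces the equation Growth = -2 if Sprinkler >= 1 else -4 with the constant Growth = 9.
Humidity = -Sprinkler + 3  [with Sprinkler=6]  = -3
Harvest = -2Rain - 2Growth - 2Humidity  [with Rain=3, Growth=9, Humidity=-3]  = -18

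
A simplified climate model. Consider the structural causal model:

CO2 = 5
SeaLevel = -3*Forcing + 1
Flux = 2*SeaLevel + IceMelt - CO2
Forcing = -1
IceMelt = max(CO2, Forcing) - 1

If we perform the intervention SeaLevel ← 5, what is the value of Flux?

Intervening sets SeaLevel = 5 and removes its equation (SeaLevel = -3*Forcing + 1).
IceMelt = max(CO2, Forcing) - 1  [with CO2=5, Forcing=-1]  = 4
Flux = 2*SeaLevel + IceMelt - CO2  [with SeaLevel=5, IceMelt=4, CO2=5]  = 9

9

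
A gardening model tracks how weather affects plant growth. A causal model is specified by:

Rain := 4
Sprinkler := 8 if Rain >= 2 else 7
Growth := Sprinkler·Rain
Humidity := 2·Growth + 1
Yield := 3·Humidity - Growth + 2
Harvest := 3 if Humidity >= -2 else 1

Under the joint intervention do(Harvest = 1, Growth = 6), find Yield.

Under do(Harvest = 1, Growth = 6), each intervened variable's structural equation is replaced by its fixed value.
Humidity = 2·Growth + 1  [with Growth=6]  = 13
Yield = 3·Humidity - Growth + 2  [with Humidity=13, Growth=6]  = 35

35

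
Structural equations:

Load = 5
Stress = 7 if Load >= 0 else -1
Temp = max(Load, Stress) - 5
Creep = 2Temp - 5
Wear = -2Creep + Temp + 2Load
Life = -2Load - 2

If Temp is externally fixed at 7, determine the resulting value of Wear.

-1

do(Temp=7) replaces the equation Temp = max(Load, Stress) - 5 with the constant Temp = 7.
Creep = 2Temp - 5  [with Temp=7]  = 9
Wear = -2Creep + Temp + 2Load  [with Creep=9, Temp=7, Load=5]  = -1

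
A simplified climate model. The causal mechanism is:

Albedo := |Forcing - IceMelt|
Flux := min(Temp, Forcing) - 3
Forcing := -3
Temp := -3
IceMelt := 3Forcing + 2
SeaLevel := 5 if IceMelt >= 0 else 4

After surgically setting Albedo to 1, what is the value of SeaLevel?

4

Intervening sets Albedo = 1 and removes its equation (Albedo := |Forcing - IceMelt|).
No directed path runs from Albedo to SeaLevel, so SeaLevel keeps its natural value.
IceMelt = 3Forcing + 2  [with Forcing=-3]  = -7
SeaLevel = 5 if IceMelt >= 0 else 4  [with IceMelt=-7]  = 4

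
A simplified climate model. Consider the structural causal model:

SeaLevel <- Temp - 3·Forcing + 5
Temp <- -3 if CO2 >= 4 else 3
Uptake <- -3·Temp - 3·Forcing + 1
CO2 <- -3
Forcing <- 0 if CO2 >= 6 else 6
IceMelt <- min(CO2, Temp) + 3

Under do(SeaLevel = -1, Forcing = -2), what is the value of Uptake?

The joint intervention fixes SeaLevel = -1, Forcing = -2, removing each variable's own equation.
Temp = -3 if CO2 >= 4 else 3  [with CO2=-3]  = 3
Uptake = -3·Temp - 3·Forcing + 1  [with Temp=3, Forcing=-2]  = -2

-2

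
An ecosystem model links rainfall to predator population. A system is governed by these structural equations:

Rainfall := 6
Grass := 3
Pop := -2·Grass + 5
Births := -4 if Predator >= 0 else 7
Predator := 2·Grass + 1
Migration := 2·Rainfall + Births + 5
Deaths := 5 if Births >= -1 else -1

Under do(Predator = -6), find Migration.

24

The intervention breaks the incoming arrows to Predator: Predator := 2·Grass + 1 no longer applies, and Predator = -6.
Births = -4 if Predator >= 0 else 7  [with Predator=-6]  = 7
Migration = 2·Rainfall + Births + 5  [with Rainfall=6, Births=7]  = 24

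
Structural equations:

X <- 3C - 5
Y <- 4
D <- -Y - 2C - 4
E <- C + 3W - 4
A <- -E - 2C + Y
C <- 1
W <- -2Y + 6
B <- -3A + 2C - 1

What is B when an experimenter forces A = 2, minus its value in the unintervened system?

27

Intervening sets A = 2 and removes its equation (A <- -E - 2C + Y).
B = -3A + 2C - 1  [with A=2, C=1]  = -5
Without intervention: W = -2Y + 6  [with Y=4]  = -2; E = C + 3W - 4  [with C=1, W=-2]  = -9; A = -E - 2C + Y  [with E=-9, C=1, Y=4]  = 11; B = -3A + 2C - 1  [with A=11, C=1]  = -32.
Change = -5 − (-32) = 27.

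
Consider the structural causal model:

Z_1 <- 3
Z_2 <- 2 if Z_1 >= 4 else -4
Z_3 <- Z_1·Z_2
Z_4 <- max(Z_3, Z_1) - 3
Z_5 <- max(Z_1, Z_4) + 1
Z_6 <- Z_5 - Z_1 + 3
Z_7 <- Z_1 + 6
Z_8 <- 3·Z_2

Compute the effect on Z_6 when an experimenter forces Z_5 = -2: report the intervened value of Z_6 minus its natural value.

-6

The intervention breaks the incoming arrows to Z_5: Z_5 <- max(Z_1, Z_4) + 1 no longer applies, and Z_5 = -2.
Z_6 = Z_5 - Z_1 + 3  [with Z_5=-2, Z_1=3]  = -2
Without intervention: Z_2 = 2 if Z_1 >= 4 else -4  [with Z_1=3]  = -4; Z_3 = Z_1·Z_2  [with Z_1=3, Z_2=-4]  = -12; Z_4 = max(Z_3, Z_1) - 3  [with Z_3=-12, Z_1=3]  = 0; Z_5 = max(Z_1, Z_4) + 1  [with Z_1=3, Z_4=0]  = 4; Z_6 = Z_5 - Z_1 + 3  [with Z_5=4, Z_1=3]  = 4.
Change = -2 − 4 = -6.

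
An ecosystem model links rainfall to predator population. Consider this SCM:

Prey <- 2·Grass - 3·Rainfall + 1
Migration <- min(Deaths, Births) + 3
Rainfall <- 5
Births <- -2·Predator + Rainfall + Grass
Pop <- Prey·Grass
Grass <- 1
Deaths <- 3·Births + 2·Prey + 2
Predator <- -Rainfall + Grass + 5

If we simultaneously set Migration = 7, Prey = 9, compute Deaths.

Setting Migration = 7, Prey = 9 by intervention discards those variables' equations.
Predator = -Rainfall + Grass + 5  [with Rainfall=5, Grass=1]  = 1
Births = -2·Predator + Rainfall + Grass  [with Predator=1, Rainfall=5, Grass=1]  = 4
Deaths = 3·Births + 2·Prey + 2  [with Births=4, Prey=9]  = 32

32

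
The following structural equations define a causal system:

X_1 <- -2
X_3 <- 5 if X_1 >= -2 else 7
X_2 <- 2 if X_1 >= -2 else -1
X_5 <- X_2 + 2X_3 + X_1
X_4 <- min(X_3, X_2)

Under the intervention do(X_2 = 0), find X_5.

8

do(X_2=0) replaces the equation X_2 <- 2 if X_1 >= -2 else -1 with the constant X_2 = 0.
X_3 = 5 if X_1 >= -2 else 7  [with X_1=-2]  = 5
X_5 = X_2 + 2X_3 + X_1  [with X_2=0, X_3=5, X_1=-2]  = 8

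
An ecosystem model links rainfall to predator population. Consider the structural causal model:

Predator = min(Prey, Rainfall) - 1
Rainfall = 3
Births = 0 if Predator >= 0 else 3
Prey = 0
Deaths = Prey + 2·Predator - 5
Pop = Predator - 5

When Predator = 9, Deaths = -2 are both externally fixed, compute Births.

0

The joint intervention fixes Predator = 9, Deaths = -2, removing each variable's own equation.
Births = 0 if Predator >= 0 else 3  [with Predator=9]  = 0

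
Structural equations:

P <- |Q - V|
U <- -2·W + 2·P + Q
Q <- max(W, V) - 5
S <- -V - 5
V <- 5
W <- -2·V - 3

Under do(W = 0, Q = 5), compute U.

5

Under do(W = 0, Q = 5), each intervened variable's structural equation is replaced by its fixed value.
P = |Q - V|  [with Q=5, V=5]  = 0
U = -2·W + 2·P + Q  [with W=0, P=0, Q=5]  = 5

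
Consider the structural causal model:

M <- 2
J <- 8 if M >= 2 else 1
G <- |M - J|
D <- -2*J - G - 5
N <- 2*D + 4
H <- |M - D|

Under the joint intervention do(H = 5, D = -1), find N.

Setting H = 5, D = -1 by intervention discards those variables' equations.
N = 2*D + 4  [with D=-1]  = 2

2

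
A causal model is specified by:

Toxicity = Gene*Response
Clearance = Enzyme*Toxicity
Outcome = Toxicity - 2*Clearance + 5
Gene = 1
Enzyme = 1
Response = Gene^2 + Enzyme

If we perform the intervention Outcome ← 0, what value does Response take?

do(Outcome=0) replaces the equation Outcome = Toxicity - 2*Clearance + 5 with the constant Outcome = 0.
Response is not downstream of the intervention, so its value is determined by the original equations.
Response = Gene^2 + Enzyme  [with Gene=1, Enzyme=1]  = 2

2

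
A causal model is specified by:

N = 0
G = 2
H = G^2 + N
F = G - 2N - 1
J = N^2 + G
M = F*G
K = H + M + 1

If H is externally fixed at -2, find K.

1

The intervention breaks the incoming arrows to H: H = G^2 + N no longer applies, and H = -2.
F = G - 2N - 1  [with G=2, N=0]  = 1
M = F*G  [with F=1, G=2]  = 2
K = H + M + 1  [with H=-2, M=2]  = 1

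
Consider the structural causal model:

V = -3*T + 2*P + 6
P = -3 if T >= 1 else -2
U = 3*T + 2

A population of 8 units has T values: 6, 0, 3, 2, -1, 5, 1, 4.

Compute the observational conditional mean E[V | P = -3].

-10.5

Observing P=-3 restricts to units where P's equation naturally yields -3: T ∈ {6, 3, 2, 5, 1, 4}. In that subpopulation V = -18, -9, -6, -15, -3, -12, mean -10.5.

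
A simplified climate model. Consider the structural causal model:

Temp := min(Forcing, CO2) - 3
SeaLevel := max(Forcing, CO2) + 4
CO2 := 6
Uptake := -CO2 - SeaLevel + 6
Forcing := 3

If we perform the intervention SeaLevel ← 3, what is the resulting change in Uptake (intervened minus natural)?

Intervening sets SeaLevel = 3 and removes its equation (SeaLevel := max(Forcing, CO2) + 4).
Uptake = -CO2 - SeaLevel + 6  [with CO2=6, SeaLevel=3]  = -3
Without intervention: SeaLevel = max(Forcing, CO2) + 4  [with Forcing=3, CO2=6]  = 10; Uptake = -CO2 - SeaLevel + 6  [with CO2=6, SeaLevel=10]  = -10.
Change = -3 − (-10) = 7.

7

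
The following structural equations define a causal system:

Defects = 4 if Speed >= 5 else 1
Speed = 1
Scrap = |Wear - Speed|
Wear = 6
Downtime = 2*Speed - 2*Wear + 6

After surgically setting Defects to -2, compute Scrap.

5

The intervention breaks the incoming arrows to Defects: Defects = 4 if Speed >= 5 else 1 no longer applies, and Defects = -2.
Scrap is not downstream of the intervention, so its value is determined by the original equations.
Scrap = |Wear - Speed|  [with Wear=6, Speed=1]  = 5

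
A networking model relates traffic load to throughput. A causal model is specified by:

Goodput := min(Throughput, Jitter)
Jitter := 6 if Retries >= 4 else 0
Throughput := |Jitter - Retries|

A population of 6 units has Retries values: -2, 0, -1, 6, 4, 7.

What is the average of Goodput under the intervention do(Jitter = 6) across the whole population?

Every unit gets Jitter=6 under the intervention. Goodput values become 6, 6, 6, 0, 2, 1; E[Goodput|do(Jitter=6)] = 3.5.

3.5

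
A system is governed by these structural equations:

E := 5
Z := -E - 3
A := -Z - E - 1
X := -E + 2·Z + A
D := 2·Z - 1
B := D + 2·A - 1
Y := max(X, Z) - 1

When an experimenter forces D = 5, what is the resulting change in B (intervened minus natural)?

The intervention breaks the incoming arrows to D: D := 2·Z - 1 no longer applies, and D = 5.
Z = -E - 3  [with E=5]  = -8
A = -Z - E - 1  [with Z=-8, E=5]  = 2
B = D + 2·A - 1  [with D=5, A=2]  = 8
Without intervention: Z = -E - 3  [with E=5]  = -8; A = -Z - E - 1  [with Z=-8, E=5]  = 2; D = 2·Z - 1  [with Z=-8]  = -17; B = D + 2·A - 1  [with D=-17, A=2]  = -14.
Change = 8 − (-14) = 22.

22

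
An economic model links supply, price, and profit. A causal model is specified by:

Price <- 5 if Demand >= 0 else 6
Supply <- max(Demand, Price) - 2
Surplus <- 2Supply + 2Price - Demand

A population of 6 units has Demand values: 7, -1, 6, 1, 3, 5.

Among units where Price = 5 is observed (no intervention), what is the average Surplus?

12.8

Observing Price=5 restricts to units where Price's equation naturally yields 5: Demand ∈ {7, 6, 1, 3, 5}. In that subpopulation Surplus = 13, 12, 15, 13, 11, mean 12.8.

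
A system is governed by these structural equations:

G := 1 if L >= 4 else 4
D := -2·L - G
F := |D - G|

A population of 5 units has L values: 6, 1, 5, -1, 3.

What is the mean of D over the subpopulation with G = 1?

-12

E[D|G=1] averages over only the 2 units with G=1 (L = 6, 5): D = -13, -11, mean -12.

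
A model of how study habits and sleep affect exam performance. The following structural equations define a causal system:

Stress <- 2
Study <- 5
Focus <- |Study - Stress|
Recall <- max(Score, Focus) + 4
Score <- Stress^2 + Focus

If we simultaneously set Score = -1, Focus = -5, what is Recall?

3

The joint intervention fixes Score = -1, Focus = -5, removing each variable's own equation.
Recall = max(Score, Focus) + 4  [with Score=-1, Focus=-5]  = 3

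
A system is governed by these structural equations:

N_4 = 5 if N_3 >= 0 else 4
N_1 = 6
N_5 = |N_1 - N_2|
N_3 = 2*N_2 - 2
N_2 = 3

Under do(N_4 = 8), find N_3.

4

Under do(N_4=8), the mechanism N_4 = 5 if N_3 >= 0 else 4 is discarded; N_4 is fixed at 8.
Since N_3 is not a descendant of the intervened variable, it is unaffected.
N_3 = 2*N_2 - 2  [with N_2=3]  = 4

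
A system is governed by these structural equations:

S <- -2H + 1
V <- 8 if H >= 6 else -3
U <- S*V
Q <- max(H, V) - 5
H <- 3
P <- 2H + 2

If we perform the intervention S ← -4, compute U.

12

Under do(S=-4), the mechanism S <- -2H + 1 is discarded; S is fixed at -4.
V = 8 if H >= 6 else -3  [with H=3]  = -3
U = S*V  [with S=-4, V=-3]  = 12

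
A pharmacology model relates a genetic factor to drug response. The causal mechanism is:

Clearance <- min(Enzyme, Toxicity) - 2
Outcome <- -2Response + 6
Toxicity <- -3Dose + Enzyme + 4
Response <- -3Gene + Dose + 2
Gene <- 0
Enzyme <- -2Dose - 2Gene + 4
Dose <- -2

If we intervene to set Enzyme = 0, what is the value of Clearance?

The intervention breaks the incoming arrows to Enzyme: Enzyme <- -2Dose - 2Gene + 4 no longer applies, and Enzyme = 0.
Toxicity = -3Dose + Enzyme + 4  [with Dose=-2, Enzyme=0]  = 10
Clearance = min(Enzyme, Toxicity) - 2  [with Enzyme=0, Toxicity=10]  = -2

-2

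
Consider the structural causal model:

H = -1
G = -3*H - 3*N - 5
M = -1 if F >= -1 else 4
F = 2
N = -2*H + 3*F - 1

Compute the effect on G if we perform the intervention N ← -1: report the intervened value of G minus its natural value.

24

The intervention breaks the incoming arrows to N: N = -2*H + 3*F - 1 no longer applies, and N = -1.
G = -3*H - 3*N - 5  [with H=-1, N=-1]  = 1
Without intervention: N = -2*H + 3*F - 1  [with H=-1, F=2]  = 7; G = -3*H - 3*N - 5  [with H=-1, N=7]  = -23.
Change = 1 − (-23) = 24.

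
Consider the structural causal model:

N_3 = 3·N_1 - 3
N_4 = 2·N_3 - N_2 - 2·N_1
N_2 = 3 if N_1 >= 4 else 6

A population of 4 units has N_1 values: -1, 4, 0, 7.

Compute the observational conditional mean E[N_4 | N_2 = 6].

E[N_4|N_2=6] averages over only the 2 units with N_2=6 (N_1 = -1, 0): N_4 = -16, -12, mean -14.

-14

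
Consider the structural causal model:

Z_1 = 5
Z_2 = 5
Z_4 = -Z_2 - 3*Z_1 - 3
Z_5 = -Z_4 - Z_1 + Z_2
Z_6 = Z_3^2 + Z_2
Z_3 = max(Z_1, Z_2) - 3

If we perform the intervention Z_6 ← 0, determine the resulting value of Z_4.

do(Z_6=0) replaces the equation Z_6 = Z_3^2 + Z_2 with the constant Z_6 = 0.
No directed path runs from Z_6 to Z_4, so Z_4 keeps its natural value.
Z_4 = -Z_2 - 3*Z_1 - 3  [with Z_2=5, Z_1=5]  = -23

-23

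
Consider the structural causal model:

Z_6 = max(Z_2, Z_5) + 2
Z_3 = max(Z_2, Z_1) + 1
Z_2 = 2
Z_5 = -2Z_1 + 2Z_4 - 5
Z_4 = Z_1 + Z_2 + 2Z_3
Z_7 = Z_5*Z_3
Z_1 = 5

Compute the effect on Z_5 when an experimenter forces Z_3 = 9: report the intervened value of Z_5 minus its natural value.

12

do(Z_3=9) replaces the equation Z_3 = max(Z_2, Z_1) + 1 with the constant Z_3 = 9.
Z_4 = Z_1 + Z_2 + 2Z_3  [with Z_1=5, Z_2=2, Z_3=9]  = 25
Z_5 = -2Z_1 + 2Z_4 - 5  [with Z_1=5, Z_4=25]  = 35
Without intervention: Z_3 = max(Z_2, Z_1) + 1  [with Z_2=2, Z_1=5]  = 6; Z_4 = Z_1 + Z_2 + 2Z_3  [with Z_1=5, Z_2=2, Z_3=6]  = 19; Z_5 = -2Z_1 + 2Z_4 - 5  [with Z_1=5, Z_4=19]  = 23.
Change = 35 − 23 = 12.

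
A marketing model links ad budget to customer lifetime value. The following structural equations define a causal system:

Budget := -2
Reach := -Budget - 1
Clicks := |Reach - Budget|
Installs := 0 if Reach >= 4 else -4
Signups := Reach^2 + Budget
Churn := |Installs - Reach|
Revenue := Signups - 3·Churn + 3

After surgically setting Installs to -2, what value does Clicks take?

3

Under do(Installs=-2), the mechanism Installs := 0 if Reach >= 4 else -4 is discarded; Installs is fixed at -2.
Since Clicks is not a descendant of the intervened variable, it is unaffected.
Reach = -Budget - 1  [with Budget=-2]  = 1
Clicks = |Reach - Budget|  [with Reach=1, Budget=-2]  = 3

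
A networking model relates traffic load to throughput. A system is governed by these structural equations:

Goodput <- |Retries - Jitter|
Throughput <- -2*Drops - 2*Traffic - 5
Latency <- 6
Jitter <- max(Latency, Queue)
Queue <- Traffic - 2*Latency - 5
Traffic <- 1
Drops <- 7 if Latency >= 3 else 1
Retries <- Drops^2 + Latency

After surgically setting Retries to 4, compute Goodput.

do(Retries=4) replaces the equation Retries <- Drops^2 + Latency with the constant Retries = 4.
Queue = Traffic - 2*Latency - 5  [with Traffic=1, Latency=6]  = -16
Jitter = max(Latency, Queue)  [with Latency=6, Queue=-16]  = 6
Goodput = |Retries - Jitter|  [with Retries=4, Jitter=6]  = 2

2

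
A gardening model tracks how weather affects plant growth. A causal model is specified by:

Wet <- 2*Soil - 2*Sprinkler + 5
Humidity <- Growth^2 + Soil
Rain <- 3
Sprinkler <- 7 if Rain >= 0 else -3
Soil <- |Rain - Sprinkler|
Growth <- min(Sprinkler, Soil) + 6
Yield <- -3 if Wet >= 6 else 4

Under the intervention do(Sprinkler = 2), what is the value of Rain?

Under do(Sprinkler=2), the mechanism Sprinkler <- 7 if Rain >= 0 else -3 is discarded; Sprinkler is fixed at 2.
Rain is not downstream of the intervention, so its value is determined by the original equations.

3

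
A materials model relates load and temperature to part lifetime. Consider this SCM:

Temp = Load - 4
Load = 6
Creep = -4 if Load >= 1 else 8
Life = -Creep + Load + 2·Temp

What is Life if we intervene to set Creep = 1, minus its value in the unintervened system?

The intervention breaks the incoming arrows to Creep: Creep = -4 if Load >= 1 else 8 no longer applies, and Creep = 1.
Temp = Load - 4  [with Load=6]  = 2
Life = -Creep + Load + 2·Temp  [with Creep=1, Load=6, Temp=2]  = 9
Without intervention: Temp = Load - 4  [with Load=6]  = 2; Creep = -4 if Load >= 1 else 8  [with Load=6]  = -4; Life = -Creep + Load + 2·Temp  [with Creep=-4, Load=6, Temp=2]  = 14.
Change = 9 − 14 = -5.

-5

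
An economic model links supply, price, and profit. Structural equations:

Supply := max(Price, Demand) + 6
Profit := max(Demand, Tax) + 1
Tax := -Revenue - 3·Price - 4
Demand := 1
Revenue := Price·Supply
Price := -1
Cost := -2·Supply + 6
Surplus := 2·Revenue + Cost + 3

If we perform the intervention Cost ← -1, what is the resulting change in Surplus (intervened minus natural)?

do(Cost=-1) replaces the equation Cost := -2·Supply + 6 with the constant Cost = -1.
Supply = max(Price, Demand) + 6  [with Price=-1, Demand=1]  = 7
Revenue = Price·Supply  [with Price=-1, Supply=7]  = -7
Surplus = 2·Revenue + Cost + 3  [with Revenue=-7, Cost=-1]  = -12
Without intervention: Supply = max(Price, Demand) + 6  [with Price=-1, Demand=1]  = 7; Cost = -2·Supply + 6  [with Supply=7]  = -8; Revenue = Price·Supply  [with Price=-1, Supply=7]  = -7; Surplus = 2·Revenue + Cost + 3  [with Revenue=-7, Cost=-8]  = -19.
Change = -12 − (-19) = 7.

7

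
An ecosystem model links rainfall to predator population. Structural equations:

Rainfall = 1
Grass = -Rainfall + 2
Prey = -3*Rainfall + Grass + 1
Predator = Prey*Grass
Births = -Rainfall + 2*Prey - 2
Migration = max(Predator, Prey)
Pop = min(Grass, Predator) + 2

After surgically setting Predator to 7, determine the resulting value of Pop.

The intervention breaks the incoming arrows to Predator: Predator = Prey*Grass no longer applies, and Predator = 7.
Grass = -Rainfall + 2  [with Rainfall=1]  = 1
Pop = min(Grass, Predator) + 2  [with Grass=1, Predator=7]  = 3

3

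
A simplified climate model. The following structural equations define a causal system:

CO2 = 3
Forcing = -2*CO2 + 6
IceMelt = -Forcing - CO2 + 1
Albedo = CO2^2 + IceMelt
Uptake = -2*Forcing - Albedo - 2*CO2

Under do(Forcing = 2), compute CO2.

3

Under do(Forcing=2), the mechanism Forcing = -2*CO2 + 6 is discarded; Forcing is fixed at 2.
CO2 is not downstream of the intervention, so its value is determined by the original equations.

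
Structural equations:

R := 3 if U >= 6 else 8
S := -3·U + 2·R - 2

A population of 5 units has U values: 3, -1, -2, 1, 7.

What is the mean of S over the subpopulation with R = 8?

E[S|R=8] averages over only the 4 units with R=8 (U = 3, -1, -2, 1): S = 5, 17, 20, 11, mean 13.25.

13.25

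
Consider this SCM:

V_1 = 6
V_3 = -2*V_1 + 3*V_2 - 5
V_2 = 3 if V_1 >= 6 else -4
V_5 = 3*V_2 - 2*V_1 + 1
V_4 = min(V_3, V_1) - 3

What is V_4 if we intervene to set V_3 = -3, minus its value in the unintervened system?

5

The intervention breaks the incoming arrows to V_3: V_3 = -2*V_1 + 3*V_2 - 5 no longer applies, and V_3 = -3.
V_4 = min(V_3, V_1) - 3  [with V_3=-3, V_1=6]  = -6
Without intervention: V_2 = 3 if V_1 >= 6 else -4  [with V_1=6]  = 3; V_3 = -2*V_1 + 3*V_2 - 5  [with V_1=6, V_2=3]  = -8; V_4 = min(V_3, V_1) - 3  [with V_3=-8, V_1=6]  = -11.
Change = -6 − (-11) = 5.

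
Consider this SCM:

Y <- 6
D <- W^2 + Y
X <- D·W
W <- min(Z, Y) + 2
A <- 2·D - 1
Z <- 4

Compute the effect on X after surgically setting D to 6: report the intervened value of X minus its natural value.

Intervening sets D = 6 and removes its equation (D <- W^2 + Y).
W = min(Z, Y) + 2  [with Z=4, Y=6]  = 6
X = D·W  [with D=6, W=6]  = 36
Without intervention: W = min(Z, Y) + 2  [with Z=4, Y=6]  = 6; D = W^2 + Y  [with W=6, Y=6]  = 42; X = D·W  [with D=42, W=6]  = 252.
Change = 36 − 252 = -216.

-216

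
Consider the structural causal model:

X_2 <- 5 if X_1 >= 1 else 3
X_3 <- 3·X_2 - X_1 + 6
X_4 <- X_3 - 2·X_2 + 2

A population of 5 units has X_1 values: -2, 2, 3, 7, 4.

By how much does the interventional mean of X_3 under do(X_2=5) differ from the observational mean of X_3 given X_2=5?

The intervention sets X_2=5 in all 5 units regardless of X_1. Recomputing X_3 per unit gives 23, 19, 18, 14, 17; average 18.2.
Observing X_2=5 restricts to units where X_2's equation naturally yields 5: X_1 ∈ {2, 3, 7, 4}. In that subpopulation X_3 = 19, 18, 14, 17, mean 17.
Difference = 18.2 − 17 = 1.2.

1.2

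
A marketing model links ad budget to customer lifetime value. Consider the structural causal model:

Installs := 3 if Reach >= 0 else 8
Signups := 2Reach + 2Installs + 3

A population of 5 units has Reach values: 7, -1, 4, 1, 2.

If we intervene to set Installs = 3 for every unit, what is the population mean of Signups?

do(Installs=3) breaks Installs's dependence on Reach. With Installs=3 fixed, Signups across the units is 23, 7, 17, 11, 13, mean 14.2.

14.2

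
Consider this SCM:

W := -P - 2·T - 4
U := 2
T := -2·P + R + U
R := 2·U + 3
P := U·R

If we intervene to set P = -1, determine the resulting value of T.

The intervention breaks the incoming arrows to P: P := U·R no longer applies, and P = -1.
R = 2·U + 3  [with U=2]  = 7
T = -2·P + R + U  [with P=-1, R=7, U=2]  = 11

11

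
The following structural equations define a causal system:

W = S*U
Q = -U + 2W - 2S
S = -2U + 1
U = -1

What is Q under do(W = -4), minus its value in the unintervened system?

-2

The intervention breaks the incoming arrows to W: W = S*U no longer applies, and W = -4.
S = -2U + 1  [with U=-1]  = 3
Q = -U + 2W - 2S  [with U=-1, W=-4, S=3]  = -13
Without intervention: S = -2U + 1  [with U=-1]  = 3; W = S*U  [with S=3, U=-1]  = -3; Q = -U + 2W - 2S  [with U=-1, W=-3, S=3]  = -11.
Change = -13 − (-11) = -2.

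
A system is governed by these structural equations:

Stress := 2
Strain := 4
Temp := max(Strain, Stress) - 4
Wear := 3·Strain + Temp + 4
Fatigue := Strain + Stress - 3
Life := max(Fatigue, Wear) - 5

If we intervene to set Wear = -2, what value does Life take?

-2

Under do(Wear=-2), the mechanism Wear := 3·Strain + Temp + 4 is discarded; Wear is fixed at -2.
Fatigue = Strain + Stress - 3  [with Strain=4, Stress=2]  = 3
Life = max(Fatigue, Wear) - 5  [with Fatigue=3, Wear=-2]  = -2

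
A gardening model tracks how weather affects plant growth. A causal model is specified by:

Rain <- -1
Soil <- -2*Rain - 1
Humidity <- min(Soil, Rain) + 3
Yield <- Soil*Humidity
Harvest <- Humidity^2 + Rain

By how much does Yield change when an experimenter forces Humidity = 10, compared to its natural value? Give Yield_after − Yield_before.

The intervention breaks the incoming arrows to Humidity: Humidity <- min(Soil, Rain) + 3 no longer applies, and Humidity = 10.
Soil = -2*Rain - 1  [with Rain=-1]  = 1
Yield = Soil*Humidity  [with Soil=1, Humidity=10]  = 10
Without intervention: Soil = -2*Rain - 1  [with Rain=-1]  = 1; Humidity = min(Soil, Rain) + 3  [with Soil=1, Rain=-1]  = 2; Yield = Soil*Humidity  [with Soil=1, Humidity=2]  = 2.
Change = 10 − 2 = 8.

8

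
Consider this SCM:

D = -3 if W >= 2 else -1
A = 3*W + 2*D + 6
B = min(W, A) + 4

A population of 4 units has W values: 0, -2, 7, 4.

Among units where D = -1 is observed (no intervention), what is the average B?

Observing D=-1 restricts to units where D's equation naturally yields -1: W ∈ {0, -2}. In that subpopulation B = 4, 2, mean 3.

3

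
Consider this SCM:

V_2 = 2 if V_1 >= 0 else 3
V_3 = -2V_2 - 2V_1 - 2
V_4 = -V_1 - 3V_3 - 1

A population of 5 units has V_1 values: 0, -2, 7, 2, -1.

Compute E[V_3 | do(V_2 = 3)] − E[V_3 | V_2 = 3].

Under do(V_2=3), V_2's equation is replaced by V_2=3 for every unit. Per-unit V_3: -8, -4, -22, -12, -6. Mean = -10.4.
Observing V_2=3 restricts to units where V_2's equation naturally yields 3: V_1 ∈ {-2, -1}. In that subpopulation V_3 = -4, -6, mean -5.
Difference = -10.4 − (-5) = -5.4.

-5.4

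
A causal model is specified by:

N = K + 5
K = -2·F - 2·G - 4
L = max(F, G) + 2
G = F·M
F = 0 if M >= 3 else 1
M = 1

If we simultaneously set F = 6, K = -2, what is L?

Setting F = 6, K = -2 by intervention discards those variables' equations.
G = F·M  [with F=6, M=1]  = 6
L = max(F, G) + 2  [with F=6, G=6]  = 8

8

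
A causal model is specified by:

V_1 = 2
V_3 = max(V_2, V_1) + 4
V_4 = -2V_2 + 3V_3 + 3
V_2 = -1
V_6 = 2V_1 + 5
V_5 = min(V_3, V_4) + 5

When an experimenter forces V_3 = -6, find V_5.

do(V_3=-6) replaces the equation V_3 = max(V_2, V_1) + 4 with the constant V_3 = -6.
V_4 = -2V_2 + 3V_3 + 3  [with V_2=-1, V_3=-6]  = -13
V_5 = min(V_3, V_4) + 5  [with V_3=-6, V_4=-13]  = -8

-8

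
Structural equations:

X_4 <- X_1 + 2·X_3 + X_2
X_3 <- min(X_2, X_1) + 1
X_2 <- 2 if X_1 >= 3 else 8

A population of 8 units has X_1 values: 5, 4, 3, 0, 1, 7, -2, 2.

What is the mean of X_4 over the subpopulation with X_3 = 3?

13.4

Observing X_3=3 restricts to units where X_3's equation naturally yields 3: X_1 ∈ {5, 4, 3, 7, 2}. In that subpopulation X_4 = 13, 12, 11, 15, 16, mean 13.4.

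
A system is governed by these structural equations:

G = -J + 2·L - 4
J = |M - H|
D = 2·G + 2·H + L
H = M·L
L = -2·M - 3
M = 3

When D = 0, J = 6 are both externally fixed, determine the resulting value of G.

Setting D = 0, J = 6 by intervention discards those variables' equations.
L = -2·M - 3  [with M=3]  = -9
G = -J + 2·L - 4  [with J=6, L=-9]  = -28

-28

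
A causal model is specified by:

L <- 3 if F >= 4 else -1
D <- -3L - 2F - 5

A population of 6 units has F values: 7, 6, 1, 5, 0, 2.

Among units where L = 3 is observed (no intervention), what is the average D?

Conditioning on L=3 selects the 3 unit(s) with F ∈ {7, 6, 5}. Their D values: -28, -26, -24. Mean = -26.

-26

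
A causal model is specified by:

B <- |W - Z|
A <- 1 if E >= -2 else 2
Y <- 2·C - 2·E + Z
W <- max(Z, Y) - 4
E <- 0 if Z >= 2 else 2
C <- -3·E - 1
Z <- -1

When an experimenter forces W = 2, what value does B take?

Intervening sets W = 2 and removes its equation (W <- max(Z, Y) - 4).
B = |W - Z|  [with W=2, Z=-1]  = 3

3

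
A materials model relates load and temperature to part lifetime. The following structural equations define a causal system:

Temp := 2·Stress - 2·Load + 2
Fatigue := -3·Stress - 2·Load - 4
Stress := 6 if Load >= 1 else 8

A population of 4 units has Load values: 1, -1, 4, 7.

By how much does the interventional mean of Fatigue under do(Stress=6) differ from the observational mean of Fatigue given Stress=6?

2.5

Every unit gets Stress=6 under the intervention. Fatigue values become -24, -20, -30, -36; E[Fatigue|do(Stress=6)] = -27.5.
E[Fatigue|Stress=6] averages over only the 3 units with Stress=6 (Load = 1, 4, 7): Fatigue = -24, -30, -36, mean -30.
Difference = -27.5 − (-30) = 2.5.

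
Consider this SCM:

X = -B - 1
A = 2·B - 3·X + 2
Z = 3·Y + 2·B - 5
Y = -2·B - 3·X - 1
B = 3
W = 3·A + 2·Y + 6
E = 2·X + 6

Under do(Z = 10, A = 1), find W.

19

Under do(Z = 10, A = 1), each intervened variable's structural equation is replaced by its fixed value.
X = -B - 1  [with B=3]  = -4
Y = -2·B - 3·X - 1  [with B=3, X=-4]  = 5
W = 3·A + 2·Y + 6  [with A=1, Y=5]  = 19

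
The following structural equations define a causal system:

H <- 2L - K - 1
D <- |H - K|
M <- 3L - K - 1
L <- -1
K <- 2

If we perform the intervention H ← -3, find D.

5

do(H=-3) replaces the equation H <- 2L - K - 1 with the constant H = -3.
D = |H - K|  [with H=-3, K=2]  = 5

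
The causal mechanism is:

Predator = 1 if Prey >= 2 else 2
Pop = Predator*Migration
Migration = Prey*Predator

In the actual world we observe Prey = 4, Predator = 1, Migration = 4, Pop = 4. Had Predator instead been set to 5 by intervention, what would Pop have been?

Under do(Predator=5), the mechanism Predator = 1 if Prey >= 2 else 2 is discarded; Predator is fixed at 5.
Migration = Prey*Predator  [with Prey=4, Predator=5]  = 20
Pop = Predator*Migration  [with Predator=5, Migration=20]  = 100

100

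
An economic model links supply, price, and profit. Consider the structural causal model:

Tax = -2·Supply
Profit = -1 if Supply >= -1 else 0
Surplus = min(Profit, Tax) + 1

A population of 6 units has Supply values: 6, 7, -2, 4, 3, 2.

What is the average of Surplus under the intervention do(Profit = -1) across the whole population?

Every unit gets Profit=-1 under the intervention. Surplus values become -11, -13, 0, -7, -5, -3; E[Surplus|do(Profit=-1)] = -6.5.

-6.5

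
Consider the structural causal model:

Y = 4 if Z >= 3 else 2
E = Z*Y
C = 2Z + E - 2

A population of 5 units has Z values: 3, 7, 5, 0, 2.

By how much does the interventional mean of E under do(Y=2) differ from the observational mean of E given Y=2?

The intervention sets Y=2 in all 5 units regardless of Z. Recomputing E per unit gives 6, 14, 10, 0, 4; average 6.8.
Conditioning on Y=2 selects the 2 unit(s) with Z ∈ {0, 2}. Their E values: 0, 4. Mean = 2.
Difference = 6.8 − 2 = 4.8.

4.8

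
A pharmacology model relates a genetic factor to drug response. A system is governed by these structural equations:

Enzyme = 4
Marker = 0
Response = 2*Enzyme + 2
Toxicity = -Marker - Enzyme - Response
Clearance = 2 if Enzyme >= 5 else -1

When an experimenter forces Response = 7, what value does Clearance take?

do(Response=7) replaces the equation Response = 2*Enzyme + 2 with the constant Response = 7.
Clearance is not downstream of the intervention, so its value is determined by the original equations.
Clearance = 2 if Enzyme >= 5 else -1  [with Enzyme=4]  = -1

-1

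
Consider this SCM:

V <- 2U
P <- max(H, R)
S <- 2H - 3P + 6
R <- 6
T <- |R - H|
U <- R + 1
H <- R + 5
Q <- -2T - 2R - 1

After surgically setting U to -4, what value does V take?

-8

The intervention breaks the incoming arrows to U: U <- R + 1 no longer applies, and U = -4.
V = 2U  [with U=-4]  = -8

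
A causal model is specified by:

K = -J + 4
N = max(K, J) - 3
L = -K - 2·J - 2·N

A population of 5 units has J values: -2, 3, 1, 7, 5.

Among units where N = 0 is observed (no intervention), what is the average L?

E[L|N=0] averages over only the 2 units with N=0 (J = 3, 1): L = -7, -5, mean -6.

-6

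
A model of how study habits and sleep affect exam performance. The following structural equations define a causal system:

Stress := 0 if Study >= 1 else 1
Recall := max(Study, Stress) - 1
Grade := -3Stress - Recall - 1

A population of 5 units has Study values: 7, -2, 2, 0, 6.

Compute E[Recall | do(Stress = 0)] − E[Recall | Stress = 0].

-2

The intervention sets Stress=0 in all 5 units regardless of Study. Recomputing Recall per unit gives 6, -1, 1, -1, 5; average 2.
Observing Stress=0 restricts to units where Stress's equation naturally yields 0: Study ∈ {7, 2, 6}. In that subpopulation Recall = 6, 1, 5, mean 4.
Difference = 2 − 4 = -2.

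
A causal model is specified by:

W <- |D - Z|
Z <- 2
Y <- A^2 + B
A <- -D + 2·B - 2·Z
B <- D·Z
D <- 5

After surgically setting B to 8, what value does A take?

The intervention breaks the incoming arrows to B: B <- D·Z no longer applies, and B = 8.
A = -D + 2·B - 2·Z  [with D=5, B=8, Z=2]  = 7

7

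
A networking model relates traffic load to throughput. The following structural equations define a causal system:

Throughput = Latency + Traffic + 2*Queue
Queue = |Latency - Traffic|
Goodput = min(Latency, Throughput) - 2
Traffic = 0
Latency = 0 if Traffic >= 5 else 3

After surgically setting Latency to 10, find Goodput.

8

do(Latency=10) replaces the equation Latency = 0 if Traffic >= 5 else 3 with the constant Latency = 10.
Queue = |Latency - Traffic|  [with Latency=10, Traffic=0]  = 10
Throughput = Latency + Traffic + 2*Queue  [with Latency=10, Traffic=0, Queue=10]  = 30
Goodput = min(Latency, Throughput) - 2  [with Latency=10, Throughput=30]  = 8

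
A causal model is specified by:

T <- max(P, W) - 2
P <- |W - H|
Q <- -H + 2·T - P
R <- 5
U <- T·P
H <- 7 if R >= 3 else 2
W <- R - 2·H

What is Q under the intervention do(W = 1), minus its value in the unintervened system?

-10

The intervention breaks the incoming arrows to W: W <- R - 2·H no longer applies, and W = 1.
H = 7 if R >= 3 else 2  [with R=5]  = 7
P = |W - H|  [with W=1, H=7]  = 6
T = max(P, W) - 2  [with P=6, W=1]  = 4
Q = -H + 2·T - P  [with H=7, T=4, P=6]  = -5
Without intervention: H = 7 if R >= 3 else 2  [with R=5]  = 7; W = R - 2·H  [with R=5, H=7]  = -9; P = |W - H|  [with W=-9, H=7]  = 16; T = max(P, W) - 2  [with P=16, W=-9]  = 14; Q = -H + 2·T - P  [with H=7, T=14, P=16]  = 5.
Change = -5 − 5 = -10.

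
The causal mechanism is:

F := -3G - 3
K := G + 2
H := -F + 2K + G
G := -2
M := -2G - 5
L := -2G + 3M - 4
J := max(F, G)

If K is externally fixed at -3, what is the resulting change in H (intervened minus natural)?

-6

The intervention breaks the incoming arrows to K: K := G + 2 no longer applies, and K = -3.
F = -3G - 3  [with G=-2]  = 3
H = -F + 2K + G  [with F=3, K=-3, G=-2]  = -11
Without intervention: F = -3G - 3  [with G=-2]  = 3; K = G + 2  [with G=-2]  = 0; H = -F + 2K + G  [with F=3, K=0, G=-2]  = -5.
Change = -11 − (-5) = -6.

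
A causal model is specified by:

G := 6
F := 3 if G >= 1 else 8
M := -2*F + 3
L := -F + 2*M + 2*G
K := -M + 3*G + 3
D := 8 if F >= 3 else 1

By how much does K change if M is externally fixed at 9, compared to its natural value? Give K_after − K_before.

do(M=9) replaces the equation M := -2*F + 3 with the constant M = 9.
K = -M + 3*G + 3  [with M=9, G=6]  = 12
Without intervention: F = 3 if G >= 1 else 8  [with G=6]  = 3; M = -2*F + 3  [with F=3]  = -3; K = -M + 3*G + 3  [with M=-3, G=6]  = 24.
Change = 12 − 24 = -12.

-12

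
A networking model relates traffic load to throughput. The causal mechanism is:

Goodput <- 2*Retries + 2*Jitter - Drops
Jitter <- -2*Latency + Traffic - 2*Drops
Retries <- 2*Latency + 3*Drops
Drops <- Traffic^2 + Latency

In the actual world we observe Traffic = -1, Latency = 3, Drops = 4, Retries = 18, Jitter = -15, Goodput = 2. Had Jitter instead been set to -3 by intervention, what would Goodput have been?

The intervention breaks the incoming arrows to Jitter: Jitter <- -2*Latency + Traffic - 2*Drops no longer applies, and Jitter = -3.
Drops = Traffic^2 + Latency  [with Traffic=-1, Latency=3]  = 4
Retries = 2*Latency + 3*Drops  [with Latency=3, Drops=4]  = 18
Goodput = 2*Retries + 2*Jitter - Drops  [with Retries=18, Jitter=-3, Drops=4]  = 26

26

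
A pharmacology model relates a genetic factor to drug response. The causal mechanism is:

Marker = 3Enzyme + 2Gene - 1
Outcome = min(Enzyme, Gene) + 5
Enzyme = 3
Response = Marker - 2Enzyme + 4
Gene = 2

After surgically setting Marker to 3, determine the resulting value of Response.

The intervention breaks the incoming arrows to Marker: Marker = 3Enzyme + 2Gene - 1 no longer applies, and Marker = 3.
Response = Marker - 2Enzyme + 4  [with Marker=3, Enzyme=3]  = 1

1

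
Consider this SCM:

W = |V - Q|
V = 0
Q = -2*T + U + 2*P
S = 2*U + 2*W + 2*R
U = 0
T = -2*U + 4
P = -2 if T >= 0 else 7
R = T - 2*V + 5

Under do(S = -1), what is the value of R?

9

The intervention breaks the incoming arrows to S: S = 2*U + 2*W + 2*R no longer applies, and S = -1.
Since R is not a descendant of the intervened variable, it is unaffected.
T = -2*U + 4  [with U=0]  = 4
R = T - 2*V + 5  [with T=4, V=0]  = 9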